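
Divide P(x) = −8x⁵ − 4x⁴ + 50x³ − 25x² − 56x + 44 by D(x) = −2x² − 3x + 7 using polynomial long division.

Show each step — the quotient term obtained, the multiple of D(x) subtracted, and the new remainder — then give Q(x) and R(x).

Q(x) = 4x³ − 4x² − 5x + 6; R(x) = −3x + 2

Step 1: lead(−8x⁵ − 4x⁴ + 50x³ − 25x² − 56x + 44) ÷ lead(D) = −8x⁵ ÷ −2x² = 4x³. Subtract (4x³)·D = −8x⁵ − 12x⁴ + 28x³. Remainder: 8x⁴ + 22x³ − 25x² − 56x + 44.
Step 2: lead(8x⁴ + 22x³ − 25x² − 56x + 44) ÷ lead(D) = 8x⁴ ÷ −2x² = −4x². Subtract (−4x²)·D = 8x⁴ + 12x³ − 28x². Remainder: 10x³ + 3x² − 56x + 44.
Step 3: lead(10x³ + 3x² − 56x + 44) ÷ lead(D) = 10x³ ÷ −2x² = −5x. Subtract (−5x)·D = 10x³ + 15x² − 35x. Remainder: −12x² − 21x + 44.
Step 4: lead(−12x² − 21x + 44) ÷ lead(D) = −12x² ÷ −2x² = 6. Subtract (6)·D = −12x² − 18x + 42. Remainder: −3x + 2.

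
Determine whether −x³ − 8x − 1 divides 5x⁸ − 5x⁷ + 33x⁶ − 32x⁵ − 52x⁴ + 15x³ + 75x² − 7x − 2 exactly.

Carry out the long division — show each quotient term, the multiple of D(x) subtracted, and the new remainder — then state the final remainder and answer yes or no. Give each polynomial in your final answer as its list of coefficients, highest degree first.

R = [0], so D(x) is a factor of P(x). yes

Step 1: lead(5x⁸ − 5x⁷ + 33x⁶ − 32x⁵ − 52x⁴ + 15x³ + 75x² − 7x − 2) ÷ lead(D) = 5x⁸ ÷ −x³ = −5x⁵. Subtract (−5x⁵)·D = 5x⁸ + 40x⁶ + 5x⁵. Remainder: −5x⁷ − 7x⁶ − 37x⁵ − 52x⁴ + 15x³ + 75x² − 7x − 2.
Step 2: lead(−5x⁷ − 7x⁶ − 37x⁵ − 52x⁴ + 15x³ + 75x² − 7x − 2) ÷ lead(D) = −5x⁷ ÷ −x³ = 5x⁴. Subtract (5x⁴)·D = −5x⁷ − 40x⁵ − 5x⁴. Remainder: −7x⁶ + 3x⁵ − 47x⁴ + 15x³ + 75x² − 7x − 2.
Step 3: lead(−7x⁶ + 3x⁵ − 47x⁴ + 15x³ + 75x² − 7x − 2) ÷ lead(D) = −7x⁶ ÷ −x³ = 7x³. Subtract (7x³)·D = −7x⁶ − 56x⁴ − 7x³. Remainder: 3x⁵ + 9x⁴ + 22x³ + 75x² − 7x − 2.
Step 4: lead(3x⁵ + 9x⁴ + 22x³ + 75x² − 7x − 2) ÷ lead(D) = 3x⁵ ÷ −x³ = −3x². Subtract (−3x²)·D = 3x⁵ + 24x³ + 3x². Remainder: 9x⁴ − 2x³ + 72x² − 7x − 2.
Step 5: lead(9x⁴ − 2x³ + 72x² − 7x − 2) ÷ lead(D) = 9x⁴ ÷ −x³ = −9x. Subtract (−9x)·D = 9x⁴ + 72x² + 9x. Remainder: −2x³ − 16x − 2.
Step 6: lead(−2x³ − 16x − 2) ÷ lead(D) = −2x³ ÷ −x³ = 2. Subtract (2)·D = −2x³ − 16x − 2. Remainder: 0.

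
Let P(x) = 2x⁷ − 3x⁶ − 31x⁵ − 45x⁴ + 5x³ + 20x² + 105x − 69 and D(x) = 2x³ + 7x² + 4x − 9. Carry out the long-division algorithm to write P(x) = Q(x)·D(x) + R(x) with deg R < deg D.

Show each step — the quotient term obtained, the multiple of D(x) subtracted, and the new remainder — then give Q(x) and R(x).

Q(x) = x⁴ − 5x³ − 8x + 8; R(x) = −4x² + x + 3

Step 1: lead(2x⁷ − 3x⁶ − 31x⁵ − 45x⁴ + 5x³ + 20x² + 105x − 69) ÷ lead(D) = 2x⁷ ÷ 2x³ = x⁴. Subtract (x⁴)·D = 2x⁷ + 7x⁶ + 4x⁵ − 9x⁴. Remainder: −10x⁶ − 35x⁵ − 36x⁴ + 5x³ + 20x² + 105x − 69.
Step 2: lead(−10x⁶ − 35x⁵ − 36x⁴ + 5x³ + 20x² + 105x − 69) ÷ lead(D) = −10x⁶ ÷ 2x³ = −5x³. Subtract (−5x³)·D = −10x⁶ − 35x⁵ − 20x⁴ + 45x³. Remainder: −16x⁴ − 40x³ + 20x² + 105x − 69.
Step 3: lead(−16x⁴ − 40x³ + 20x² + 105x − 69) ÷ lead(D) = −16x⁴ ÷ 2x³ = −8x. Subtract (−8x)·D = −16x⁴ − 56x³ − 32x² + 72x. Remainder: 16x³ + 52x² + 33x − 69.
Step 4: lead(16x³ + 52x² + 33x − 69) ÷ lead(D) = 16x³ ÷ 2x³ = 8. Subtract (8)·D = 16x³ + 56x² + 32x − 72. Remainder: −4x² + x + 3.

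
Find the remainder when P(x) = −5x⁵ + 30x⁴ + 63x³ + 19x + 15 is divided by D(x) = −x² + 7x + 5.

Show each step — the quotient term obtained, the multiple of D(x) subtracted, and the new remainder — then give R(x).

R(x) = 6x − 5

Step 1: lead(−5x⁵ + 30x⁴ + 63x³ + 19x + 15) ÷ lead(D) = −5x⁵ ÷ −x² = 5x³. Subtract (5x³)·D = −5x⁵ + 35x⁴ + 25x³. Remainder: −5x⁴ + 38x³ + 19x + 15.
Step 2: lead(−5x⁴ + 38x³ + 19x + 15) ÷ lead(D) = −5x⁴ ÷ −x² = 5x². Subtract (5x²)·D = −5x⁴ + 35x³ + 25x². Remainder: 3x³ − 25x² + 19x + 15.
Step 3: lead(3x³ − 25x² + 19x + 15) ÷ lead(D) = 3x³ ÷ −x² = −3x. Subtract (−3x)·D = 3x³ − 21x² − 15x. Remainder: −4x² + 34x + 15.
Step 4: lead(−4x² + 34x + 15) ÷ lead(D) = −4x² ÷ −x² = 4. Subtract (4)·D = −4x² + 28x + 20. Remainder: 6x − 5.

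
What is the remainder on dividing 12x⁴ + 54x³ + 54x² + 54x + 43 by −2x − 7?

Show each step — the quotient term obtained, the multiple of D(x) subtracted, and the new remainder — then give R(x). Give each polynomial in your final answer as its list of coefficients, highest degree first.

Step 1: lead(12x⁴ + 54x³ + 54x² + 54x + 43) ÷ lead(D) = 12x⁴ ÷ −2x = −6x³. Subtract (−6x³)·D = 12x⁴ + 42x³. Remainder: 12x³ + 54x² + 54x + 43.
Step 2: lead(12x³ + 54x² + 54x + 43) ÷ lead(D) = 12x³ ÷ −2x = −6x². Subtract (−6x²)·D = 12x³ + 42x². Remainder: 12x² + 54x + 43.
Step 3: lead(12x² + 54x + 43) ÷ lead(D) = 12x² ÷ −2x = −6x. Subtract (−6x)·D = 12x² + 42x. Remainder: 12x + 43.
Step 4: lead(12x + 43) ÷ lead(D) = 12x ÷ −2x = −6. Subtract (−6)·D = 12x + 42. Remainder: 1.

R = [1]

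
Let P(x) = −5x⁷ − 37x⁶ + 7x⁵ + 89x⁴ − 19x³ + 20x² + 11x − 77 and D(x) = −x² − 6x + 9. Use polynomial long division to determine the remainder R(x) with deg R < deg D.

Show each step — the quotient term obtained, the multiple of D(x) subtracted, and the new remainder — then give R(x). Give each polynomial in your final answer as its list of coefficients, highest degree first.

Step 1: lead(−5x⁷ − 37x⁶ + 7x⁵ + 89x⁴ − 19x³ + 20x² + 11x − 77) ÷ lead(D) = −5x⁷ ÷ −x² = 5x⁵. Subtract (5x⁵)·D = −5x⁷ − 30x⁶ + 45x⁵. Remainder: −7x⁶ − 38x⁵ + 89x⁴ − 19x³ + 20x² + 11x − 77.
Step 2: lead(−7x⁶ − 38x⁵ + 89x⁴ − 19x³ + 20x² + 11x − 77) ÷ lead(D) = −7x⁶ ÷ −x² = 7x⁴. Subtract (7x⁴)·D = −7x⁶ − 42x⁵ + 63x⁴. Remainder: 4x⁵ + 26x⁴ − 19x³ + 20x² + 11x − 77.
Step 3: lead(4x⁵ + 26x⁴ − 19x³ + 20x² + 11x − 77) ÷ lead(D) = 4x⁵ ÷ −x² = −4x³. Subtract (−4x³)·D = 4x⁵ + 24x⁴ − 36x³. Remainder: 2x⁴ + 17x³ + 20x² + 11x − 77.
Step 4: lead(2x⁴ + 17x³ + 20x² + 11x − 77) ÷ lead(D) = 2x⁴ ÷ −x² = −2x². Subtract (−2x²)·D = 2x⁴ + 12x³ − 18x². Remainder: 5x³ + 38x² + 11x − 77.
Step 5: lead(5x³ + 38x² + 11x − 77) ÷ lead(D) = 5x³ ÷ −x² = −5x. Subtract (−5x)·D = 5x³ + 30x² − 45x. Remainder: 8x² + 56x − 77.
Step 6: lead(8x² + 56x − 77) ÷ lead(D) = 8x² ÷ −x² = −8. Subtract (−8)·D = 8x² + 48x − 72. Remainder: 8x − 5.

R = [8, -5]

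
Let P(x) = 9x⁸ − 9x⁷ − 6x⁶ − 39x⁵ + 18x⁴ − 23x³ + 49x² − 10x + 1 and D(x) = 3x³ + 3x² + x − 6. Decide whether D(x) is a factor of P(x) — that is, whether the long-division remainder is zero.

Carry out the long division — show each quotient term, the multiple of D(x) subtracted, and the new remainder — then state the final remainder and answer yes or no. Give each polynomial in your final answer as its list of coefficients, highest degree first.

R = [-4, 1], so D(x) is not a factor of P(x). no

Step 1: lead(9x⁸ − 9x⁷ − 6x⁶ − 39x⁵ + 18x⁴ − 23x³ + 49x² − 10x + 1) ÷ lead(D) = 9x⁸ ÷ 3x³ = 3x⁵. Subtract (3x⁵)·D = 9x⁸ + 9x⁷ + 3x⁶ − 18x⁵. Remainder: −18x⁷ − 9x⁶ − 21x⁵ + 18x⁴ − 23x³ + 49x² − 10x + 1.
Step 2: lead(−18x⁷ − 9x⁶ − 21x⁵ + 18x⁴ − 23x³ + 49x² − 10x + 1) ÷ lead(D) = −18x⁷ ÷ 3x³ = −6x⁴. Subtract (−6x⁴)·D = −18x⁷ − 18x⁶ − 6x⁵ + 36x⁴. Remainder: 9x⁶ − 15x⁵ − 18x⁴ − 23x³ + 49x² − 10x + 1.
Step 3: lead(9x⁶ − 15x⁵ − 18x⁴ − 23x³ + 49x² − 10x + 1) ÷ lead(D) = 9x⁶ ÷ 3x³ = 3x³. Subtract (3x³)·D = 9x⁶ + 9x⁵ + 3x⁴ − 18x³. Remainder: −24x⁵ − 21x⁴ − 5x³ + 49x² − 10x + 1.
Step 4: lead(−24x⁵ − 21x⁴ − 5x³ + 49x² − 10x + 1) ÷ lead(D) = −24x⁵ ÷ 3x³ = −8x². Subtract (−8x²)·D = −24x⁵ − 24x⁴ − 8x³ + 48x². Remainder: 3x⁴ + 3x³ + x² − 10x + 1.
Step 5: lead(3x⁴ + 3x³ + x² − 10x + 1) ÷ lead(D) = 3x⁴ ÷ 3x³ = x. Subtract (x)·D = 3x⁴ + 3x³ + x² − 6x. Remainder: −4x + 1.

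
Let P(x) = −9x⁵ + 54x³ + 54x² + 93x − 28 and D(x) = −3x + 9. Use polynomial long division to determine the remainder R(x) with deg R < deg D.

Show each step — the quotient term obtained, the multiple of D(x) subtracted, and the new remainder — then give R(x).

R(x) = 8

Step 1: lead(−9x⁵ + 54x³ + 54x² + 93x − 28) ÷ lead(D) = −9x⁵ ÷ −3x = 3x⁴. Subtract (3x⁴)·D = −9x⁵ + 27x⁴. Remainder: −27x⁴ + 54x³ + 54x² + 93x − 28.
Step 2: lead(−27x⁴ + 54x³ + 54x² + 93x − 28) ÷ lead(D) = −27x⁴ ÷ −3x = 9x³. Subtract (9x³)·D = −27x⁴ + 81x³. Remainder: −27x³ + 54x² + 93x − 28.
Step 3: lead(−27x³ + 54x² + 93x − 28) ÷ lead(D) = −27x³ ÷ −3x = 9x². Subtract (9x²)·D = −27x³ + 81x². Remainder: −27x² + 93x − 28.
Step 4: lead(−27x² + 93x − 28) ÷ lead(D) = −27x² ÷ −3x = 9x. Subtract (9x)·D = −27x² + 81x. Remainder: 12x − 28.
Step 5: lead(12x − 28) ÷ lead(D) = 12x ÷ −3x = −4. Subtract (−4)·D = 12x − 36. Remainder: 8.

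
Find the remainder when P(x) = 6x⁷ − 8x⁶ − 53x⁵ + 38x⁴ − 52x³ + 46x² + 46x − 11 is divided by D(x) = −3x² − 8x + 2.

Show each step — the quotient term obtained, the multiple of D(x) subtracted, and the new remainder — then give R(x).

R(x) = 2x + 1

Step 1: lead(6x⁷ − 8x⁶ − 53x⁵ + 38x⁴ − 52x³ + 46x² + 46x − 11) ÷ lead(D) = 6x⁷ ÷ −3x² = −2x⁵. Subtract (−2x⁵)·D = 6x⁷ + 16x⁶ − 4x⁵. Remainder: −24x⁶ − 49x⁵ + 38x⁴ − 52x³ + 46x² + 46x − 11.
Step 2: lead(−24x⁶ − 49x⁵ + 38x⁴ − 52x³ + 46x² + 46x − 11) ÷ lead(D) = −24x⁶ ÷ −3x² = 8x⁴. Subtract (8x⁴)·D = −24x⁶ − 64x⁵ + 16x⁴. Remainder: 15x⁵ + 22x⁴ − 52x³ + 46x² + 46x − 11.
Step 3: lead(15x⁵ + 22x⁴ − 52x³ + 46x² + 46x − 11) ÷ lead(D) = 15x⁵ ÷ −3x² = −5x³. Subtract (−5x³)·D = 15x⁵ + 40x⁴ − 10x³. Remainder: −18x⁴ − 42x³ + 46x² + 46x − 11.
Step 4: lead(−18x⁴ − 42x³ + 46x² + 46x − 11) ÷ lead(D) = −18x⁴ ÷ −3x² = 6x². Subtract (6x²)·D = −18x⁴ − 48x³ + 12x². Remainder: 6x³ + 34x² + 46x − 11.
Step 5: lead(6x³ + 34x² + 46x − 11) ÷ lead(D) = 6x³ ÷ −3x² = −2x. Subtract (−2x)·D = 6x³ + 16x² − 4x. Remainder: 18x² + 50x − 11.
Step 6: lead(18x² + 50x − 11) ÷ lead(D) = 18x² ÷ −3x² = −6. Subtract (−6)·D = 18x² + 48x − 12. Remainder: 2x + 1.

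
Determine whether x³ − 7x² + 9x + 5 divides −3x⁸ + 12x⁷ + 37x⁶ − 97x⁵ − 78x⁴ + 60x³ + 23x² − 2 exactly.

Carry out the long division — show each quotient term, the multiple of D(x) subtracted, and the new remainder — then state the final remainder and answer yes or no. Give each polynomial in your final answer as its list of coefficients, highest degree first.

R = [-9, -7], so D(x) is not a factor of P(x). no

Step 1: lead(−3x⁸ + 12x⁷ + 37x⁶ − 97x⁵ − 78x⁴ + 60x³ + 23x² − 2) ÷ lead(D) = −3x⁸ ÷ x³ = −3x⁵. Subtract (−3x⁵)·D = −3x⁸ + 21x⁷ − 27x⁶ − 15x⁵. Remainder: −9x⁷ + 64x⁶ − 82x⁵ − 78x⁴ + 60x³ + 23x² − 2.
Step 2: lead(−9x⁷ + 64x⁶ − 82x⁵ − 78x⁴ + 60x³ + 23x² − 2) ÷ lead(D) = −9x⁷ ÷ x³ = −9x⁴. Subtract (−9x⁴)·D = −9x⁷ + 63x⁶ − 81x⁵ − 45x⁴. Remainder: x⁶ − x⁵ − 33x⁴ + 60x³ + 23x² − 2.
Step 3: lead(x⁶ − x⁵ − 33x⁴ + 60x³ + 23x² − 2) ÷ lead(D) = x⁶ ÷ x³ = x³. Subtract (x³)·D = x⁶ − 7x⁵ + 9x⁴ + 5x³. Remainder: 6x⁵ − 42x⁴ + 55x³ + 23x² − 2.
Step 4: lead(6x⁵ − 42x⁴ + 55x³ + 23x² − 2) ÷ lead(D) = 6x⁵ ÷ x³ = 6x². Subtract (6x²)·D = 6x⁵ − 42x⁴ + 54x³ + 30x². Remainder: x³ − 7x² − 2.
Step 5: lead(x³ − 7x² − 2) ÷ lead(D) = x³ ÷ x³ = 1. Subtract (1)·D = x³ − 7x² + 9x + 5. Remainder: −9x − 7.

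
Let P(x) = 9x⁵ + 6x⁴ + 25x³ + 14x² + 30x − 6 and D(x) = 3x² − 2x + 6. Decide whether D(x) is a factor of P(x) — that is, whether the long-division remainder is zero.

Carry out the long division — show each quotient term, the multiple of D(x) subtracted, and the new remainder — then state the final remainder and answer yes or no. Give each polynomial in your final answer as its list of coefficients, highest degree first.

Step 1: lead(9x⁵ + 6x⁴ + 25x³ + 14x² + 30x − 6) ÷ lead(D) = 9x⁵ ÷ 3x² = 3x³. Subtract (3x³)·D = 9x⁵ − 6x⁴ + 18x³. Remainder: 12x⁴ + 7x³ + 14x² + 30x − 6.
Step 2: lead(12x⁴ + 7x³ + 14x² + 30x − 6) ÷ lead(D) = 12x⁴ ÷ 3x² = 4x². Subtract (4x²)·D = 12x⁴ − 8x³ + 24x². Remainder: 15x³ − 10x² + 30x − 6.
Step 3: lead(15x³ − 10x² + 30x − 6) ÷ lead(D) = 15x³ ÷ 3x² = 5x. Subtract (5x)·D = 15x³ − 10x² + 30x. Remainder: −6.

R = [-6], so D(x) is not a factor of P(x). no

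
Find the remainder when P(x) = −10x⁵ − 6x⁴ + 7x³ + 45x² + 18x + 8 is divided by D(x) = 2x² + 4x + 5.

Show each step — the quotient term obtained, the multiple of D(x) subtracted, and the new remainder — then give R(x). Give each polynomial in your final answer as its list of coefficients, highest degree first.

R = [4, 3]

Step 1: lead(−10x⁵ − 6x⁴ + 7x³ + 45x² + 18x + 8) ÷ lead(D) = −10x⁵ ÷ 2x² = −5x³. Subtract (−5x³)·D = −10x⁵ − 20x⁴ − 25x³. Remainder: 14x⁴ + 32x³ + 45x² + 18x + 8.
Step 2: lead(14x⁴ + 32x³ + 45x² + 18x + 8) ÷ lead(D) = 14x⁴ ÷ 2x² = 7x². Subtract (7x²)·D = 14x⁴ + 28x³ + 35x². Remainder: 4x³ + 10x² + 18x + 8.
Step 3: lead(4x³ + 10x² + 18x + 8) ÷ lead(D) = 4x³ ÷ 2x² = 2x. Subtract (2x)·D = 4x³ + 8x² + 10x. Remainder: 2x² + 8x + 8.
Step 4: lead(2x² + 8x + 8) ÷ lead(D) = 2x² ÷ 2x² = 1. Subtract (1)·D = 2x² + 4x + 5. Remainder: 4x + 3.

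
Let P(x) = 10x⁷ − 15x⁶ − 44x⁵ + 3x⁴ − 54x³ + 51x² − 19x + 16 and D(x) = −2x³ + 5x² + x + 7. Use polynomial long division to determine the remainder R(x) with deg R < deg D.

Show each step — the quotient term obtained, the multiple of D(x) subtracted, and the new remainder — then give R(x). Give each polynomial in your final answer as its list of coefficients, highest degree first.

Step 1: lead(10x⁷ − 15x⁶ − 44x⁵ + 3x⁴ − 54x³ + 51x² − 19x + 16) ÷ lead(D) = 10x⁷ ÷ −2x³ = −5x⁴. Subtract (−5x⁴)·D = 10x⁷ − 25x⁶ − 5x⁵ − 35x⁴. Remainder: 10x⁶ − 39x⁵ + 38x⁴ − 54x³ + 51x² − 19x + 16.
Step 2: lead(10x⁶ − 39x⁵ + 38x⁴ − 54x³ + 51x² − 19x + 16) ÷ lead(D) = 10x⁶ ÷ −2x³ = −5x³. Subtract (−5x³)·D = 10x⁶ − 25x⁵ − 5x⁴ − 35x³. Remainder: −14x⁵ + 43x⁴ − 19x³ + 51x² − 19x + 16.
Step 3: lead(−14x⁵ + 43x⁴ − 19x³ + 51x² − 19x + 16) ÷ lead(D) = −14x⁵ ÷ −2x³ = 7x². Subtract (7x²)·D = −14x⁵ + 35x⁴ + 7x³ + 49x². Remainder: 8x⁴ − 26x³ + 2x² − 19x + 16.
Step 4: lead(8x⁴ − 26x³ + 2x² − 19x + 16) ÷ lead(D) = 8x⁴ ÷ −2x³ = −4x. Subtract (−4x)·D = 8x⁴ − 20x³ − 4x² − 28x. Remainder: −6x³ + 6x² + 9x + 16.
Step 5: lead(−6x³ + 6x² + 9x + 16) ÷ lead(D) = −6x³ ÷ −2x³ = 3. Subtract (3)·D = −6x³ + 15x² + 3x + 21. Remainder: −9x² + 6x − 5.

R = [-9, 6, -5]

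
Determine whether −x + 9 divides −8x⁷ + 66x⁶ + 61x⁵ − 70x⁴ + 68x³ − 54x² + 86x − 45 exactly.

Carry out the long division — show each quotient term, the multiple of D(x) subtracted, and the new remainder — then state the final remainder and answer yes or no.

Step 1: lead(−8x⁷ + 66x⁶ + 61x⁵ − 70x⁴ + 68x³ − 54x² + 86x − 45) ÷ lead(D) = −8x⁷ ÷ −x = 8x⁶. Subtract (8x⁶)·D = −8x⁷ + 72x⁶. Remainder: −6x⁶ + 61x⁵ − 70x⁴ + 68x³ − 54x² + 86x − 45.
Step 2: lead(−6x⁶ + 61x⁵ − 70x⁴ + 68x³ − 54x² + 86x − 45) ÷ lead(D) = −6x⁶ ÷ −x = 6x⁵. Subtract (6x⁵)·D = −6x⁶ + 54x⁵. Remainder: 7x⁵ − 70x⁴ + 68x³ − 54x² + 86x − 45.
Step 3: lead(7x⁵ − 70x⁴ + 68x³ − 54x² + 86x − 45) ÷ lead(D) = 7x⁵ ÷ −x = −7x⁴. Subtract (−7x⁴)·D = 7x⁵ − 63x⁴. Remainder: −7x⁴ + 68x³ − 54x² + 86x − 45.
Step 4: lead(−7x⁴ + 68x³ − 54x² + 86x − 45) ÷ lead(D) = −7x⁴ ÷ −x = 7x³. Subtract (7x³)·D = −7x⁴ + 63x³. Remainder: 5x³ − 54x² + 86x − 45.
Step 5: lead(5x³ − 54x² + 86x − 45) ÷ lead(D) = 5x³ ÷ −x = −5x². Subtract (−5x²)·D = 5x³ − 45x². Remainder: −9x² + 86x − 45.
Step 6: lead(−9x² + 86x − 45) ÷ lead(D) = −9x² ÷ −x = 9x. Subtract (9x)·D = −9x² + 81x. Remainder: 5x − 45.
Step 7: lead(5x − 45) ÷ lead(D) = 5x ÷ −x = −5. Subtract (−5)·D = 5x − 45. Remainder: 0.

R(x) = 0, so D(x) is a factor of P(x). yes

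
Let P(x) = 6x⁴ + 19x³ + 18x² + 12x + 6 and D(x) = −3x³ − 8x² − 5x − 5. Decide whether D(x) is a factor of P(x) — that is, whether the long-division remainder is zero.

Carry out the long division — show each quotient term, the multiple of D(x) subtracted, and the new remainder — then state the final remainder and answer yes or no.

R(x) = −3x + 1, so D(x) is not a factor of P(x). no

Step 1: lead(6x⁴ + 19x³ + 18x² + 12x + 6) ÷ lead(D) = 6x⁴ ÷ −3x³ = −2x. Subtract (−2x)·D = 6x⁴ + 16x³ + 10x² + 10x. Remainder: 3x³ + 8x² + 2x + 6.
Step 2: lead(3x³ + 8x² + 2x + 6) ÷ lead(D) = 3x³ ÷ −3x³ = −1. Subtract (−1)·D = 3x³ + 8x² + 5x + 5. Remainder: −3x + 1.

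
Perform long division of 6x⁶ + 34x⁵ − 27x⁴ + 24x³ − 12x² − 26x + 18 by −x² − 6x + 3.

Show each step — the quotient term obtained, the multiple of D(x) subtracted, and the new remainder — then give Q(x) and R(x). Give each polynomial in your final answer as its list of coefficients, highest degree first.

Q = [-6, 2, -3, 0, 3]; R = [-8, 9]

Step 1: lead(6x⁶ + 34x⁵ − 27x⁴ + 24x³ − 12x² − 26x + 18) ÷ lead(D) = 6x⁶ ÷ −x² = −6x⁴. Subtract (−6x⁴)·D = 6x⁶ + 36x⁵ − 18x⁴. Remainder: −2x⁵ − 9x⁴ + 24x³ − 12x² − 26x + 18.
Step 2: lead(−2x⁵ − 9x⁴ + 24x³ − 12x² − 26x + 18) ÷ lead(D) = −2x⁵ ÷ −x² = 2x³. Subtract (2x³)·D = −2x⁵ − 12x⁴ + 6x³. Remainder: 3x⁴ + 18x³ − 12x² − 26x + 18.
Step 3: lead(3x⁴ + 18x³ − 12x² − 26x + 18) ÷ lead(D) = 3x⁴ ÷ −x² = −3x². Subtract (−3x²)·D = 3x⁴ + 18x³ − 9x². Remainder: −3x² − 26x + 18.
Step 4: lead(−3x² − 26x + 18) ÷ lead(D) = −3x² ÷ −x² = 3. Subtract (3)·D = −3x² − 18x + 9. Remainder: −8x + 9.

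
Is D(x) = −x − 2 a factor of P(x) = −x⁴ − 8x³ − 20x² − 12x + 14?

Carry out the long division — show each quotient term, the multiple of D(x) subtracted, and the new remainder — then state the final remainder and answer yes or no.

Step 1: lead(−x⁴ − 8x³ − 20x² − 12x + 14) ÷ lead(D) = −x⁴ ÷ −x = x³. Subtract (x³)·D = −x⁴ − 2x³. Remainder: −6x³ − 20x² − 12x + 14.
Step 2: lead(−6x³ − 20x² − 12x + 14) ÷ lead(D) = −6x³ ÷ −x = 6x². Subtract (6x²)·D = −6x³ − 12x². Remainder: −8x² − 12x + 14.
Step 3: lead(−8x² − 12x + 14) ÷ lead(D) = −8x² ÷ −x = 8x. Subtract (8x)·D = −8x² − 16x. Remainder: 4x + 14.
Step 4: lead(4x + 14) ÷ lead(D) = 4x ÷ −x = −4. Subtract (−4)·D = 4x + 8. Remainder: 6.

R(x) = 6, so D(x) is not a factor of P(x). no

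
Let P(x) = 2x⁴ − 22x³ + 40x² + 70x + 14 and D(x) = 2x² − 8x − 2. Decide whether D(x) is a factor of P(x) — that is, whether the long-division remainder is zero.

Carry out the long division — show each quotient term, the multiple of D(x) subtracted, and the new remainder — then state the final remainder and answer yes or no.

Step 1: lead(2x⁴ − 22x³ + 40x² + 70x + 14) ÷ lead(D) = 2x⁴ ÷ 2x² = x². Subtract (x²)·D = 2x⁴ − 8x³ − 2x². Remainder: −14x³ + 42x² + 70x + 14.
Step 2: lead(−14x³ + 42x² + 70x + 14) ÷ lead(D) = −14x³ ÷ 2x² = −7x. Subtract (−7x)·D = −14x³ + 56x² + 14x. Remainder: −14x² + 56x + 14.
Step 3: lead(−14x² + 56x + 14) ÷ lead(D) = −14x² ÷ 2x² = −7. Subtract (−7)·D = −14x² + 56x + 14. Remainder: 0.

R(x) = 0, so D(x) is a factor of P(x). yes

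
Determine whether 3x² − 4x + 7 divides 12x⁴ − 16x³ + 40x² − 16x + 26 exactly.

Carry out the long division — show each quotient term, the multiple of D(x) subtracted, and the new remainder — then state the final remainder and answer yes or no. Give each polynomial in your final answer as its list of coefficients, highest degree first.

R = [-2], so D(x) is not a factor of P(x). no

Step 1: lead(12x⁴ − 16x³ + 40x² − 16x + 26) ÷ lead(D) = 12x⁴ ÷ 3x² = 4x². Subtract (4x²)·D = 12x⁴ − 16x³ + 28x². Remainder: 12x² − 16x + 26.
Step 2: lead(12x² − 16x + 26) ÷ lead(D) = 12x² ÷ 3x² = 4. Subtract (4)·D = 12x² − 16x + 28. Remainder: −2.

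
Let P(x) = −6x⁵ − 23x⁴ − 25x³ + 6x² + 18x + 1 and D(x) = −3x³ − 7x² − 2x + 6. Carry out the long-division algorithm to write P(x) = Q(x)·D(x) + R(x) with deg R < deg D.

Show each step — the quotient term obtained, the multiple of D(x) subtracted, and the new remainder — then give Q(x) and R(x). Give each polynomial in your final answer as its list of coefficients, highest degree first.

Step 1: lead(−6x⁵ − 23x⁴ − 25x³ + 6x² + 18x + 1) ÷ lead(D) = −6x⁵ ÷ −3x³ = 2x². Subtract (2x²)·D = −6x⁵ − 14x⁴ − 4x³ + 12x². Remainder: −9x⁴ − 21x³ − 6x² + 18x + 1.
Step 2: lead(−9x⁴ − 21x³ − 6x² + 18x + 1) ÷ lead(D) = −9x⁴ ÷ −3x³ = 3x. Subtract (3x)·D = −9x⁴ − 21x³ − 6x² + 18x. Remainder: 1.

Q = [2, 3, 0]; R = [1]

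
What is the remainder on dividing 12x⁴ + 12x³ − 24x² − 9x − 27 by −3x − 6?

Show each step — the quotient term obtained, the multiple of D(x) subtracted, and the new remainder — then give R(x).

Step 1: lead(12x⁴ + 12x³ − 24x² − 9x − 27) ÷ lead(D) = 12x⁴ ÷ −3x = −4x³. Subtract (−4x³)·D = 12x⁴ + 24x³. Remainder: −12x³ − 24x² − 9x − 27.
Step 2: lead(−12x³ − 24x² − 9x − 27) ÷ lead(D) = −12x³ ÷ −3x = 4x². Subtract (4x²)·D = −12x³ − 24x². Remainder: −9x − 27.
Step 3: lead(−9x − 27) ÷ lead(D) = −9x ÷ −3x = 3. Subtract (3)·D = −9x − 18. Remainder: −9.

R(x) = −9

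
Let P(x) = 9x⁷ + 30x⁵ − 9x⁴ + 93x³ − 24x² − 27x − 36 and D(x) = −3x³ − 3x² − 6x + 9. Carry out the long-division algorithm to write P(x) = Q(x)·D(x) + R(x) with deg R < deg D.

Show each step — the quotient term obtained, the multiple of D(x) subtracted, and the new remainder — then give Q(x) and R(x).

Step 1: lead(9x⁷ + 30x⁵ − 9x⁴ + 93x³ − 24x² − 27x − 36) ÷ lead(D) = 9x⁷ ÷ −3x³ = −3x⁴. Subtract (−3x⁴)·D = 9x⁷ + 9x⁶ + 18x⁵ − 27x⁴. Remainder: −9x⁶ + 12x⁵ + 18x⁴ + 93x³ − 24x² − 27x − 36.
Step 2: lead(−9x⁶ + 12x⁵ + 18x⁴ + 93x³ − 24x² − 27x − 36) ÷ lead(D) = −9x⁶ ÷ −3x³ = 3x³. Subtract (3x³)·D = −9x⁶ − 9x⁵ − 18x⁴ + 27x³. Remainder: 21x⁵ + 36x⁴ + 66x³ − 24x² − 27x − 36.
Step 3: lead(21x⁵ + 36x⁴ + 66x³ − 24x² − 27x − 36) ÷ lead(D) = 21x⁵ ÷ −3x³ = −7x². Subtract (−7x²)·D = 21x⁵ + 21x⁴ + 42x³ − 63x². Remainder: 15x⁴ + 24x³ + 39x² − 27x − 36.
Step 4: lead(15x⁴ + 24x³ + 39x² − 27x − 36) ÷ lead(D) = 15x⁴ ÷ −3x³ = −5x. Subtract (−5x)·D = 15x⁴ + 15x³ + 30x² − 45x. Remainder: 9x³ + 9x² + 18x − 36.
Step 5: lead(9x³ + 9x² + 18x − 36) ÷ lead(D) = 9x³ ÷ −3x³ = −3. Subtract (−3)·D = 9x³ + 9x² + 18x − 27. Remainder: −9.

Q(x) = −3x⁴ + 3x³ − 7x² − 5x − 3; R(x) = −9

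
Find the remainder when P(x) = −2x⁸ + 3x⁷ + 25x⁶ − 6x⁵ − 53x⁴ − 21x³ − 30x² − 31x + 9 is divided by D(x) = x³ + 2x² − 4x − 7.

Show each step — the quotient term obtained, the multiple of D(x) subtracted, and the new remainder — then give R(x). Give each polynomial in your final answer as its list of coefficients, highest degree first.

R = [-3, 9]

Step 1: lead(−2x⁸ + 3x⁷ + 25x⁶ − 6x⁵ − 53x⁴ − 21x³ − 30x² − 31x + 9) ÷ lead(D) = −2x⁸ ÷ x³ = −2x⁵. Subtract (−2x⁵)·D = −2x⁸ − 4x⁷ + 8x⁶ + 14x⁵. Remainder: 7x⁷ + 17x⁶ − 20x⁵ − 53x⁴ − 21x³ − 30x² − 31x + 9.
Step 2: lead(7x⁷ + 17x⁶ − 20x⁵ − 53x⁴ − 21x³ − 30x² − 31x + 9) ÷ lead(D) = 7x⁷ ÷ x³ = 7x⁴. Subtract (7x⁴)·D = 7x⁷ + 14x⁶ − 28x⁵ − 49x⁴. Remainder: 3x⁶ + 8x⁵ − 4x⁴ − 21x³ − 30x² − 31x + 9.
Step 3: lead(3x⁶ + 8x⁵ − 4x⁴ − 21x³ − 30x² − 31x + 9) ÷ lead(D) = 3x⁶ ÷ x³ = 3x³. Subtract (3x³)·D = 3x⁶ + 6x⁵ − 12x⁴ − 21x³. Remainder: 2x⁵ + 8x⁴ − 30x² − 31x + 9.
Step 4: lead(2x⁵ + 8x⁴ − 30x² − 31x + 9) ÷ lead(D) = 2x⁵ ÷ x³ = 2x². Subtract (2x²)·D = 2x⁵ + 4x⁴ − 8x³ − 14x². Remainder: 4x⁴ + 8x³ − 16x² − 31x + 9.
Step 5: lead(4x⁴ + 8x³ − 16x² − 31x + 9) ÷ lead(D) = 4x⁴ ÷ x³ = 4x. Subtract (4x)·D = 4x⁴ + 8x³ − 16x² − 28x. Remainder: −3x + 9.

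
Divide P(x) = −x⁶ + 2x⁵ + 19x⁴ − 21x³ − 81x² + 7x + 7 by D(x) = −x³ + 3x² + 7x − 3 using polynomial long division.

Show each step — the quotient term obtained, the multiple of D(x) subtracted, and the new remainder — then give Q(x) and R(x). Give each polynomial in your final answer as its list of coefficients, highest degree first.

Q = [1, 1, -9, -2]; R = [-9, -6, 1]

Step 1: lead(−x⁶ + 2x⁵ + 19x⁴ − 21x³ − 81x² + 7x + 7) ÷ lead(D) = −x⁶ ÷ −x³ = x³. Subtract (x³)·D = −x⁶ + 3x⁵ + 7x⁴ − 3x³. Remainder: −x⁵ + 12x⁴ − 18x³ − 81x² + 7x + 7.
Step 2: lead(−x⁵ + 12x⁴ − 18x³ − 81x² + 7x + 7) ÷ lead(D) = −x⁵ ÷ −x³ = x². Subtract (x²)·D = −x⁵ + 3x⁴ + 7x³ − 3x². Remainder: 9x⁴ − 25x³ − 78x² + 7x + 7.
Step 3: lead(9x⁴ − 25x³ − 78x² + 7x + 7) ÷ lead(D) = 9x⁴ ÷ −x³ = −9x. Subtract (−9x)·D = 9x⁴ − 27x³ − 63x² + 27x. Remainder: 2x³ − 15x² − 20x + 7.
Step 4: lead(2x³ − 15x² − 20x + 7) ÷ lead(D) = 2x³ ÷ −x³ = −2. Subtract (−2)·D = 2x³ − 6x² − 14x + 6. Remainder: −9x² − 6x + 1.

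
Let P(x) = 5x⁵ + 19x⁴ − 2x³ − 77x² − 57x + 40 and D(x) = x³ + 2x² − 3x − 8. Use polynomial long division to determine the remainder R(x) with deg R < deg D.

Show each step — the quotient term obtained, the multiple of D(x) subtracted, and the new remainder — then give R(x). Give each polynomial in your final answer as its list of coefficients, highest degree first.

Step 1: lead(5x⁵ + 19x⁴ − 2x³ − 77x² − 57x + 40) ÷ lead(D) = 5x⁵ ÷ x³ = 5x². Subtract (5x²)·D = 5x⁵ + 10x⁴ − 15x³ − 40x². Remainder: 9x⁴ + 13x³ − 37x² − 57x + 40.
Step 2: lead(9x⁴ + 13x³ − 37x² − 57x + 40) ÷ lead(D) = 9x⁴ ÷ x³ = 9x. Subtract (9x)·D = 9x⁴ + 18x³ − 27x² − 72x. Remainder: −5x³ − 10x² + 15x + 40.
Step 3: lead(−5x³ − 10x² + 15x + 40) ÷ lead(D) = −5x³ ÷ x³ = −5. Subtract (−5)·D = −5x³ − 10x² + 15x + 40. Remainder: 0.

R = [0]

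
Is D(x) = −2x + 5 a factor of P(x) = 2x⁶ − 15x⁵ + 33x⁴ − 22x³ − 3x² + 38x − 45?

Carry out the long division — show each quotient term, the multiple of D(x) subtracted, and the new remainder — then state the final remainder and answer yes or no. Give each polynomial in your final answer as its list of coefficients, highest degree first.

R = [0], so D(x) is a factor of P(x). yes

Step 1: lead(2x⁶ − 15x⁵ + 33x⁴ − 22x³ − 3x² + 38x − 45) ÷ lead(D) = 2x⁶ ÷ −2x = −x⁵. Subtract (−x⁵)·D = 2x⁶ − 5x⁵. Remainder: −10x⁵ + 33x⁴ − 22x³ − 3x² + 38x − 45.
Step 2: lead(−10x⁵ + 33x⁴ − 22x³ − 3x² + 38x − 45) ÷ lead(D) = −10x⁵ ÷ −2x = 5x⁴. Subtract (5x⁴)·D = −10x⁵ + 25x⁴. Remainder: 8x⁴ − 22x³ − 3x² + 38x − 45.
Step 3: lead(8x⁴ − 22x³ − 3x² + 38x − 45) ÷ lead(D) = 8x⁴ ÷ −2x = −4x³. Subtract (−4x³)·D = 8x⁴ − 20x³. Remainder: −2x³ − 3x² + 38x − 45.
Step 4: lead(−2x³ − 3x² + 38x − 45) ÷ lead(D) = −2x³ ÷ −2x = x². Subtract (x²)·D = −2x³ + 5x². Remainder: −8x² + 38x − 45.
Step 5: lead(−8x² + 38x − 45) ÷ lead(D) = −8x² ÷ −2x = 4x. Subtract (4x)·D = −8x² + 20x. Remainder: 18x − 45.
Step 6: lead(18x − 45) ÷ lead(D) = 18x ÷ −2x = −9. Subtract (−9)·D = 18x − 45. Remainder: 0.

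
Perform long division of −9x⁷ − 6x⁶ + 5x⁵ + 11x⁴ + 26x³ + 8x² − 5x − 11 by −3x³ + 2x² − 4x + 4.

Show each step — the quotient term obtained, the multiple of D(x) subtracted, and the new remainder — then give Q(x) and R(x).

Step 1: lead(−9x⁷ − 6x⁶ + 5x⁵ + 11x⁴ + 26x³ + 8x² − 5x − 11) ÷ lead(D) = −9x⁷ ÷ −3x³ = 3x⁴. Subtract (3x⁴)·D = −9x⁷ + 6x⁶ − 12x⁵ + 12x⁴. Remainder: −12x⁶ + 17x⁵ − x⁴ + 26x³ + 8x² − 5x − 11.
Step 2: lead(−12x⁶ + 17x⁵ − x⁴ + 26x³ + 8x² − 5x − 11) ÷ lead(D) = −12x⁶ ÷ −3x³ = 4x³. Subtract (4x³)·D = −12x⁶ + 8x⁵ − 16x⁴ + 16x³. Remainder: 9x⁵ + 15x⁴ + 10x³ + 8x² − 5x − 11.
Step 3: lead(9x⁵ + 15x⁴ + 10x³ + 8x² − 5x − 11) ÷ lead(D) = 9x⁵ ÷ −3x³ = −3x². Subtract (−3x²)·D = 9x⁵ − 6x⁴ + 12x³ − 12x². Remainder: 21x⁴ − 2x³ + 20x² − 5x − 11.
Step 4: lead(21x⁴ − 2x³ + 20x² − 5x − 11) ÷ lead(D) = 21x⁴ ÷ −3x³ = −7x. Subtract (−7x)·D = 21x⁴ − 14x³ + 28x² − 28x. Remainder: 12x³ − 8x² + 23x − 11.
Step 5: lead(12x³ − 8x² + 23x − 11) ÷ lead(D) = 12x³ ÷ −3x³ = −4. Subtract (−4)·D = 12x³ − 8x² + 16x − 16. Remainder: 7x + 5.

Q(x) = 3x⁴ + 4x³ − 3x² − 7x − 4; R(x) = 7x + 5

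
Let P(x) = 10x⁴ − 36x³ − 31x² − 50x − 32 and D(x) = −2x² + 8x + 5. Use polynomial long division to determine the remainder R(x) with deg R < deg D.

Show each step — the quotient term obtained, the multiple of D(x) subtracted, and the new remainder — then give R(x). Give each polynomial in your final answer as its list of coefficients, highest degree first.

Step 1: lead(10x⁴ − 36x³ − 31x² − 50x − 32) ÷ lead(D) = 10x⁴ ÷ −2x² = −5x². Subtract (−5x²)·D = 10x⁴ − 40x³ − 25x². Remainder: 4x³ − 6x² − 50x − 32.
Step 2: lead(4x³ − 6x² − 50x − 32) ÷ lead(D) = 4x³ ÷ −2x² = −2x. Subtract (−2x)·D = 4x³ − 16x² − 10x. Remainder: 10x² − 40x − 32.
Step 3: lead(10x² − 40x − 32) ÷ lead(D) = 10x² ÷ −2x² = −5. Subtract (−5)·D = 10x² − 40x − 25. Remainder: −7.

R = [-7]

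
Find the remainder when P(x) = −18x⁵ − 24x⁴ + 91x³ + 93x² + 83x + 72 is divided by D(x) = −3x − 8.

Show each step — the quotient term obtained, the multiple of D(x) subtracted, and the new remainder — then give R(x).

Step 1: lead(−18x⁵ − 24x⁴ + 91x³ + 93x² + 83x + 72) ÷ lead(D) = −18x⁵ ÷ −3x = 6x⁴. Subtract (6x⁴)·D = −18x⁵ − 48x⁴. Remainder: 24x⁴ + 91x³ + 93x² + 83x + 72.
Step 2: lead(24x⁴ + 91x³ + 93x² + 83x + 72) ÷ lead(D) = 24x⁴ ÷ −3x = −8x³. Subtract (−8x³)·D = 24x⁴ + 64x³. Remainder: 27x³ + 93x² + 83x + 72.
Step 3: lead(27x³ + 93x² + 83x + 72) ÷ lead(D) = 27x³ ÷ −3x = −9x². Subtract (−9x²)·D = 27x³ + 72x². Remainder: 21x² + 83x + 72.
Step 4: lead(21x² + 83x + 72) ÷ lead(D) = 21x² ÷ −3x = −7x. Subtract (−7x)·D = 21x² + 56x. Remainder: 27x + 72.
Step 5: lead(27x + 72) ÷ lead(D) = 27x ÷ −3x = −9. Subtract (−9)·D = 27x + 72. Remainder: 0.

R(x) = 0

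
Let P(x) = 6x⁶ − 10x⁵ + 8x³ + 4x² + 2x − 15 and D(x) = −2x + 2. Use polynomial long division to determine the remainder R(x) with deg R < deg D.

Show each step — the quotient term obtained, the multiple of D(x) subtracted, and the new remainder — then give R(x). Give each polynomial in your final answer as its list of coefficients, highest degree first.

Step 1: lead(6x⁶ − 10x⁵ + 8x³ + 4x² + 2x − 15) ÷ lead(D) = 6x⁶ ÷ −2x = −3x⁵. Subtract (−3x⁵)·D = 6x⁶ − 6x⁵. Remainder: −4x⁵ + 8x³ + 4x² + 2x − 15.
Step 2: lead(−4x⁵ + 8x³ + 4x² + 2x − 15) ÷ lead(D) = −4x⁵ ÷ −2x = 2x⁴. Subtract (2x⁴)·D = −4x⁵ + 4x⁴. Remainder: −4x⁴ + 8x³ + 4x² + 2x − 15.
Step 3: lead(−4x⁴ + 8x³ + 4x² + 2x − 15) ÷ lead(D) = −4x⁴ ÷ −2x = 2x³. Subtract (2x³)·D = −4x⁴ + 4x³. Remainder: 4x³ + 4x² + 2x − 15.
Step 4: lead(4x³ + 4x² + 2x − 15) ÷ lead(D) = 4x³ ÷ −2x = −2x². Subtract (−2x²)·D = 4x³ − 4x². Remainder: 8x² + 2x − 15.
Step 5: lead(8x² + 2x − 15) ÷ lead(D) = 8x² ÷ −2x = −4x. Subtract (−4x)·D = 8x² − 8x. Remainder: 10x − 15.
Step 6: lead(10x − 15) ÷ lead(D) = 10x ÷ −2x = −5. Subtract (−5)·D = 10x − 10. Remainder: −5.

R = [-5]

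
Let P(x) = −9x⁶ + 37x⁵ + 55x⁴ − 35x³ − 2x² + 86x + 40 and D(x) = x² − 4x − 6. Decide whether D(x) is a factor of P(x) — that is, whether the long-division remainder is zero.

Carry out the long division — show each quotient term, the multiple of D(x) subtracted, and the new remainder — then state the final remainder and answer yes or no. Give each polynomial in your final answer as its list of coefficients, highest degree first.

R = [-8], so D(x) is not a factor of P(x). no

Step 1: lead(−9x⁶ + 37x⁵ + 55x⁴ − 35x³ − 2x² + 86x + 40) ÷ lead(D) = −9x⁶ ÷ x² = −9x⁴. Subtract (−9x⁴)·D = −9x⁶ + 36x⁵ + 54x⁴. Remainder: x⁵ + x⁴ − 35x³ − 2x² + 86x + 40.
Step 2: lead(x⁵ + x⁴ − 35x³ − 2x² + 86x + 40) ÷ lead(D) = x⁵ ÷ x² = x³. Subtract (x³)·D = x⁵ − 4x⁴ − 6x³. Remainder: 5x⁴ − 29x³ − 2x² + 86x + 40.
Step 3: lead(5x⁴ − 29x³ − 2x² + 86x + 40) ÷ lead(D) = 5x⁴ ÷ x² = 5x². Subtract (5x²)·D = 5x⁴ − 20x³ − 30x². Remainder: −9x³ + 28x² + 86x + 40.
Step 4: lead(−9x³ + 28x² + 86x + 40) ÷ lead(D) = −9x³ ÷ x² = −9x. Subtract (−9x)·D = −9x³ + 36x² + 54x. Remainder: −8x² + 32x + 40.
Step 5: lead(−8x² + 32x + 40) ÷ lead(D) = −8x² ÷ x² = −8. Subtract (−8)·D = −8x² + 32x + 48. Remainder: −8.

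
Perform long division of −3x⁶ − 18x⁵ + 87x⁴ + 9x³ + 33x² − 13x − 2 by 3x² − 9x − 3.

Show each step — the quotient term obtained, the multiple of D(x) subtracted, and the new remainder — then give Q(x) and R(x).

Step 1: lead(−3x⁶ − 18x⁵ + 87x⁴ + 9x³ + 33x² − 13x − 2) ÷ lead(D) = −3x⁶ ÷ 3x² = −x⁴. Subtract (−x⁴)·D = −3x⁶ + 9x⁵ + 3x⁴. Remainder: −27x⁵ + 84x⁴ + 9x³ + 33x² − 13x − 2.
Step 2: lead(−27x⁵ + 84x⁴ + 9x³ + 33x² − 13x − 2) ÷ lead(D) = −27x⁵ ÷ 3x² = −9x³. Subtract (−9x³)·D = −27x⁵ + 81x⁴ + 27x³. Remainder: 3x⁴ − 18x³ + 33x² − 13x − 2.
Step 3: lead(3x⁴ − 18x³ + 33x² − 13x − 2) ÷ lead(D) = 3x⁴ ÷ 3x² = x². Subtract (x²)·D = 3x⁴ − 9x³ − 3x². Remainder: −9x³ + 36x² − 13x − 2.
Step 4: lead(−9x³ + 36x² − 13x − 2) ÷ lead(D) = −9x³ ÷ 3x² = −3x. Subtract (−3x)·D = −9x³ + 27x² + 9x. Remainder: 9x² − 22x − 2.
Step 5: lead(9x² − 22x − 2) ÷ lead(D) = 9x² ÷ 3x² = 3. Subtract (3)·D = 9x² − 27x − 9. Remainder: 5x + 7.

Q(x) = −x⁴ − 9x³ + x² − 3x + 3; R(x) = 5x + 7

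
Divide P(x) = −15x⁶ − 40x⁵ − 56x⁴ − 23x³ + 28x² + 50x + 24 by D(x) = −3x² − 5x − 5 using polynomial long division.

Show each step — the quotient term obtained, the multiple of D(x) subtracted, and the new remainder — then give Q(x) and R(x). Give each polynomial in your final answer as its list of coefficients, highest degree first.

Step 1: lead(−15x⁶ − 40x⁵ − 56x⁴ − 23x³ + 28x² + 50x + 24) ÷ lead(D) = −15x⁶ ÷ −3x² = 5x⁴. Subtract (5x⁴)·D = −15x⁶ − 25x⁵ − 25x⁴. Remainder: −15x⁵ − 31x⁴ − 23x³ + 28x² + 50x + 24.
Step 2: lead(−15x⁵ − 31x⁴ − 23x³ + 28x² + 50x + 24) ÷ lead(D) = −15x⁵ ÷ −3x² = 5x³. Subtract (5x³)·D = −15x⁵ − 25x⁴ − 25x³. Remainder: −6x⁴ + 2x³ + 28x² + 50x + 24.
Step 3: lead(−6x⁴ + 2x³ + 28x² + 50x + 24) ÷ lead(D) = −6x⁴ ÷ −3x² = 2x². Subtract (2x²)·D = −6x⁴ − 10x³ − 10x². Remainder: 12x³ + 38x² + 50x + 24.
Step 4: lead(12x³ + 38x² + 50x + 24) ÷ lead(D) = 12x³ ÷ −3x² = −4x. Subtract (−4x)·D = 12x³ + 20x² + 20x. Remainder: 18x² + 30x + 24.
Step 5: lead(18x² + 30x + 24) ÷ lead(D) = 18x² ÷ −3x² = −6. Subtract (−6)·D = 18x² + 30x + 30. Remainder: −6.

Q = [5, 5, 2, -4, -6]; R = [-6]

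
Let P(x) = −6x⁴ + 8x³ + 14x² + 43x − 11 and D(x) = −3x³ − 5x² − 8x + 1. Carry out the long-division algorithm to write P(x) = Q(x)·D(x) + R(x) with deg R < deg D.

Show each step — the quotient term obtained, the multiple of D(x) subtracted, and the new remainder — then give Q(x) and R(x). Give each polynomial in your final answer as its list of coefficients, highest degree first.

Q = [2, -6]; R = [-7, -5]

Step 1: lead(−6x⁴ + 8x³ + 14x² + 43x − 11) ÷ lead(D) = −6x⁴ ÷ −3x³ = 2x. Subtract (2x)·D = −6x⁴ − 10x³ − 16x² + 2x. Remainder: 18x³ + 30x² + 41x − 11.
Step 2: lead(18x³ + 30x² + 41x − 11) ÷ lead(D) = 18x³ ÷ −3x³ = −6. Subtract (−6)·D = 18x³ + 30x² + 48x − 6. Remainder: −7x − 5.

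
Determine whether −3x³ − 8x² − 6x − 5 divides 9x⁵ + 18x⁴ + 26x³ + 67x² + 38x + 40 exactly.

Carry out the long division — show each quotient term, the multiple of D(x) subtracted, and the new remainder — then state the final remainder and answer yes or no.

R(x) = 0, so D(x) is a factor of P(x). yes

Step 1: lead(9x⁵ + 18x⁴ + 26x³ + 67x² + 38x + 40) ÷ lead(D) = 9x⁵ ÷ −3x³ = −3x². Subtract (−3x²)·D = 9x⁵ + 24x⁴ + 18x³ + 15x². Remainder: −6x⁴ + 8x³ + 52x² + 38x + 40.
Step 2: lead(−6x⁴ + 8x³ + 52x² + 38x + 40) ÷ lead(D) = −6x⁴ ÷ −3x³ = 2x. Subtract (2x)·D = −6x⁴ − 16x³ − 12x² − 10x. Remainder: 24x³ + 64x² + 48x + 40.
Step 3: lead(24x³ + 64x² + 48x + 40) ÷ lead(D) = 24x³ ÷ −3x³ = −8. Subtract (−8)·D = 24x³ + 64x² + 48x + 40. Remainder: 0.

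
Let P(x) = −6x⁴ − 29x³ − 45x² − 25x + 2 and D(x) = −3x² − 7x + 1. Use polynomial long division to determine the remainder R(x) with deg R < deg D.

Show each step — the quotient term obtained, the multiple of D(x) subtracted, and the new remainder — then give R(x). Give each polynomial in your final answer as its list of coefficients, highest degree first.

Step 1: lead(−6x⁴ − 29x³ − 45x² − 25x + 2) ÷ lead(D) = −6x⁴ ÷ −3x² = 2x². Subtract (2x²)·D = −6x⁴ − 14x³ + 2x². Remainder: −15x³ − 47x² − 25x + 2.
Step 2: lead(−15x³ − 47x² − 25x + 2) ÷ lead(D) = −15x³ ÷ −3x² = 5x. Subtract (5x)·D = −15x³ − 35x² + 5x. Remainder: −12x² − 30x + 2.
Step 3: lead(−12x² − 30x + 2) ÷ lead(D) = −12x² ÷ −3x² = 4. Subtract (4)·D = −12x² − 28x + 4. Remainder: −2x − 2.

R = [-2, -2]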